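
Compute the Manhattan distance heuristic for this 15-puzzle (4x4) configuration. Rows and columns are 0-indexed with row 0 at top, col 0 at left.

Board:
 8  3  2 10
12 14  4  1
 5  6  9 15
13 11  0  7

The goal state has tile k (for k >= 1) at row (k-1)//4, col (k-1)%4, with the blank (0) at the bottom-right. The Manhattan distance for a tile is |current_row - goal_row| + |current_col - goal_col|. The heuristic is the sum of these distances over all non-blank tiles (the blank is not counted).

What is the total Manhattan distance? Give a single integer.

Answer: 33

Derivation:
Tile 8: (0,0)->(1,3) = 4
Tile 3: (0,1)->(0,2) = 1
Tile 2: (0,2)->(0,1) = 1
Tile 10: (0,3)->(2,1) = 4
Tile 12: (1,0)->(2,3) = 4
Tile 14: (1,1)->(3,1) = 2
Tile 4: (1,2)->(0,3) = 2
Tile 1: (1,3)->(0,0) = 4
Tile 5: (2,0)->(1,0) = 1
Tile 6: (2,1)->(1,1) = 1
Tile 9: (2,2)->(2,0) = 2
Tile 15: (2,3)->(3,2) = 2
Tile 13: (3,0)->(3,0) = 0
Tile 11: (3,1)->(2,2) = 2
Tile 7: (3,3)->(1,2) = 3
Sum: 4 + 1 + 1 + 4 + 4 + 2 + 2 + 4 + 1 + 1 + 2 + 2 + 0 + 2 + 3 = 33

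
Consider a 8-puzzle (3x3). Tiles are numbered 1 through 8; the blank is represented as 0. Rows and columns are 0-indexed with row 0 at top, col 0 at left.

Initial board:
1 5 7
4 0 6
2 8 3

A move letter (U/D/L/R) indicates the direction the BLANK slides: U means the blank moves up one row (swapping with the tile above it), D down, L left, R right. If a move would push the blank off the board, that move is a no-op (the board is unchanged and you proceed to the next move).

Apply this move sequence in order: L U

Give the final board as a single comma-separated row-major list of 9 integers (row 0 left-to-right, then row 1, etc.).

Answer: 0, 5, 7, 1, 4, 6, 2, 8, 3

Derivation:
After move 1 (L):
1 5 7
0 4 6
2 8 3

After move 2 (U):
0 5 7
1 4 6
2 8 3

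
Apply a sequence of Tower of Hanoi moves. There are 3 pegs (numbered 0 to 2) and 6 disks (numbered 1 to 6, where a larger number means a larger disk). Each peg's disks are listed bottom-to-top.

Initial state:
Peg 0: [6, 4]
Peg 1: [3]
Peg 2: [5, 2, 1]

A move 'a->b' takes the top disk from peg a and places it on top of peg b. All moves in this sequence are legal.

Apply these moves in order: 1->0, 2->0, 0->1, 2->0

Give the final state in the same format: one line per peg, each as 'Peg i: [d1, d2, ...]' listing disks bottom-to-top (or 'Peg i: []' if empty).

After move 1 (1->0):
Peg 0: [6, 4, 3]
Peg 1: []
Peg 2: [5, 2, 1]

After move 2 (2->0):
Peg 0: [6, 4, 3, 1]
Peg 1: []
Peg 2: [5, 2]

After move 3 (0->1):
Peg 0: [6, 4, 3]
Peg 1: [1]
Peg 2: [5, 2]

After move 4 (2->0):
Peg 0: [6, 4, 3, 2]
Peg 1: [1]
Peg 2: [5]

Answer: Peg 0: [6, 4, 3, 2]
Peg 1: [1]
Peg 2: [5]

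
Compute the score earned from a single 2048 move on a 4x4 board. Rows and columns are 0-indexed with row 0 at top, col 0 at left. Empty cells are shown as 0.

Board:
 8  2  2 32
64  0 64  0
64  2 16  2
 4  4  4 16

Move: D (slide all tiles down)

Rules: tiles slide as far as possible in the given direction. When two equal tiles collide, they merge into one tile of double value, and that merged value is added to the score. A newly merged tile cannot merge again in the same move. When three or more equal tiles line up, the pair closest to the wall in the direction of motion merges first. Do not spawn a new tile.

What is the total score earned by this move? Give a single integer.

Answer: 132

Derivation:
Slide down:
col 0: [8, 64, 64, 4] -> [0, 8, 128, 4]  score +128 (running 128)
col 1: [2, 0, 2, 4] -> [0, 0, 4, 4]  score +4 (running 132)
col 2: [2, 64, 16, 4] -> [2, 64, 16, 4]  score +0 (running 132)
col 3: [32, 0, 2, 16] -> [0, 32, 2, 16]  score +0 (running 132)
Board after move:
  0   0   2   0
  8   0  64  32
128   4  16   2
  4   4   4  16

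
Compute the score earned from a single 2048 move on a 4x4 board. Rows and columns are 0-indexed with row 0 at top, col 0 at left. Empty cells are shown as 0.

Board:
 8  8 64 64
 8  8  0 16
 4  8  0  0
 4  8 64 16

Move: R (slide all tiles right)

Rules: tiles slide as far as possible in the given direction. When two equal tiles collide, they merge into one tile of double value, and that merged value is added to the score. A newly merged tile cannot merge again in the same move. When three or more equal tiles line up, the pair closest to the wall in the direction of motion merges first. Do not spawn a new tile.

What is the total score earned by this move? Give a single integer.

Slide right:
row 0: [8, 8, 64, 64] -> [0, 0, 16, 128]  score +144 (running 144)
row 1: [8, 8, 0, 16] -> [0, 0, 16, 16]  score +16 (running 160)
row 2: [4, 8, 0, 0] -> [0, 0, 4, 8]  score +0 (running 160)
row 3: [4, 8, 64, 16] -> [4, 8, 64, 16]  score +0 (running 160)
Board after move:
  0   0  16 128
  0   0  16  16
  0   0   4   8
  4   8  64  16

Answer: 160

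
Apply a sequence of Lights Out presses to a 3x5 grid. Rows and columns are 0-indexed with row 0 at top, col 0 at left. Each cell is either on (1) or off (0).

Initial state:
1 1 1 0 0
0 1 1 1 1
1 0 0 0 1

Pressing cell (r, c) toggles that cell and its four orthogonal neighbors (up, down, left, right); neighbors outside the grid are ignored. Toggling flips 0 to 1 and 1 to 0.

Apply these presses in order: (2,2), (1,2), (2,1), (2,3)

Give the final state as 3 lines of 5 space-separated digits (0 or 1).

After press 1 at (2,2):
1 1 1 0 0
0 1 0 1 1
1 1 1 1 1

After press 2 at (1,2):
1 1 0 0 0
0 0 1 0 1
1 1 0 1 1

After press 3 at (2,1):
1 1 0 0 0
0 1 1 0 1
0 0 1 1 1

After press 4 at (2,3):
1 1 0 0 0
0 1 1 1 1
0 0 0 0 0

Answer: 1 1 0 0 0
0 1 1 1 1
0 0 0 0 0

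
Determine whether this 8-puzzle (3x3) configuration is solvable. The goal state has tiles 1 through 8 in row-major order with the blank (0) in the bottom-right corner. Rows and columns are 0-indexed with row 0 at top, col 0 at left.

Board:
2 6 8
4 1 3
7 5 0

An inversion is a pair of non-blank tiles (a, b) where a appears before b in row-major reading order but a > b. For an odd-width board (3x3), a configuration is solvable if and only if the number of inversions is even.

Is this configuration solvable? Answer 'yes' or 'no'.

Answer: no

Derivation:
Inversions (pairs i<j in row-major order where tile[i] > tile[j] > 0): 13
13 is odd, so the puzzle is not solvable.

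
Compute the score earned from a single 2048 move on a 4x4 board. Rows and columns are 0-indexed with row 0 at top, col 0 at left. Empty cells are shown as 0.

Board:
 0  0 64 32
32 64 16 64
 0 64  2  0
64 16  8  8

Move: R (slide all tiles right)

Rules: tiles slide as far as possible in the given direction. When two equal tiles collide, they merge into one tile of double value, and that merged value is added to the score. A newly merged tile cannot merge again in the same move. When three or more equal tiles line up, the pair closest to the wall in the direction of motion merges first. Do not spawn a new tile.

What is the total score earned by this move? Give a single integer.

Slide right:
row 0: [0, 0, 64, 32] -> [0, 0, 64, 32]  score +0 (running 0)
row 1: [32, 64, 16, 64] -> [32, 64, 16, 64]  score +0 (running 0)
row 2: [0, 64, 2, 0] -> [0, 0, 64, 2]  score +0 (running 0)
row 3: [64, 16, 8, 8] -> [0, 64, 16, 16]  score +16 (running 16)
Board after move:
 0  0 64 32
32 64 16 64
 0  0 64  2
 0 64 16 16

Answer: 16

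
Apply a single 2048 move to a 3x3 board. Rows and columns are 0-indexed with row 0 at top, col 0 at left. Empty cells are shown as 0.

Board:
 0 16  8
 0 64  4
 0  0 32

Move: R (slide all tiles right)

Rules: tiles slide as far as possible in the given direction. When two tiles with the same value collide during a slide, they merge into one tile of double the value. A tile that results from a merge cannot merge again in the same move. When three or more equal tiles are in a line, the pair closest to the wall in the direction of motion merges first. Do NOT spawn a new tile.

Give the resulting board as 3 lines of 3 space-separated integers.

Slide right:
row 0: [0, 16, 8] -> [0, 16, 8]
row 1: [0, 64, 4] -> [0, 64, 4]
row 2: [0, 0, 32] -> [0, 0, 32]

Answer:  0 16  8
 0 64  4
 0  0 32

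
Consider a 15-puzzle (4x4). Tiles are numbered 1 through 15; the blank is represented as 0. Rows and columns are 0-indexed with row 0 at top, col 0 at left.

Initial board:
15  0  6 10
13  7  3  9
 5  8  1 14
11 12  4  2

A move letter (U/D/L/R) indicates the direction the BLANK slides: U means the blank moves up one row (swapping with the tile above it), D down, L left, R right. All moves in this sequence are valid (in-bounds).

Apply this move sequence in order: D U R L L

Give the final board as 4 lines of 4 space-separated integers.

After move 1 (D):
15  7  6 10
13  0  3  9
 5  8  1 14
11 12  4  2

After move 2 (U):
15  0  6 10
13  7  3  9
 5  8  1 14
11 12  4  2

After move 3 (R):
15  6  0 10
13  7  3  9
 5  8  1 14
11 12  4  2

After move 4 (L):
15  0  6 10
13  7  3  9
 5  8  1 14
11 12  4  2

After move 5 (L):
 0 15  6 10
13  7  3  9
 5  8  1 14
11 12  4  2

Answer:  0 15  6 10
13  7  3  9
 5  8  1 14
11 12  4  2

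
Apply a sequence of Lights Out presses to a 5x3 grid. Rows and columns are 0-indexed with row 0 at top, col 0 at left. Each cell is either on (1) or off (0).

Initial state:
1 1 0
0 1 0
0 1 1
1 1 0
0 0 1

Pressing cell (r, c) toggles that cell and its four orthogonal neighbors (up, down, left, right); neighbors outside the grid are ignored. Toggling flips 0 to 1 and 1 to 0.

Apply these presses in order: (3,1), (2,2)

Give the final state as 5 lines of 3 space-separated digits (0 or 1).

After press 1 at (3,1):
1 1 0
0 1 0
0 0 1
0 0 1
0 1 1

After press 2 at (2,2):
1 1 0
0 1 1
0 1 0
0 0 0
0 1 1

Answer: 1 1 0
0 1 1
0 1 0
0 0 0
0 1 1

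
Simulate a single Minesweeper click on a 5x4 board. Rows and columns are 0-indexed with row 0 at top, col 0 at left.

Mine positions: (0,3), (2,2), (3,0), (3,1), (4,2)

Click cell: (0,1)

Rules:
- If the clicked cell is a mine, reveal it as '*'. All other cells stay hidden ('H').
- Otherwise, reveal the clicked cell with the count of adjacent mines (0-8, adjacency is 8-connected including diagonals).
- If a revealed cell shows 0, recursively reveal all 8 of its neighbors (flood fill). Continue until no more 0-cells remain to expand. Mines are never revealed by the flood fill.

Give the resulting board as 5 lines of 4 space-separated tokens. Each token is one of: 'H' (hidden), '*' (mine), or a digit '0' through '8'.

0 0 1 H
0 1 2 H
2 3 H H
H H H H
H H H H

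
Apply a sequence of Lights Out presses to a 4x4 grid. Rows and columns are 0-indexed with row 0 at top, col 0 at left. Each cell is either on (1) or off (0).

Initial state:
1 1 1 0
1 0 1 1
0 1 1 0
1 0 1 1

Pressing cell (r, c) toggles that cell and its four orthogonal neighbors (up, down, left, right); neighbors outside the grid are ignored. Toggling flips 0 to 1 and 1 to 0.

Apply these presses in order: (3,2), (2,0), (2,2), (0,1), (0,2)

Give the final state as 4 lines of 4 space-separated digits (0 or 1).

Answer: 0 1 1 1
0 1 1 1
1 1 1 1
0 1 1 0

Derivation:
After press 1 at (3,2):
1 1 1 0
1 0 1 1
0 1 0 0
1 1 0 0

After press 2 at (2,0):
1 1 1 0
0 0 1 1
1 0 0 0
0 1 0 0

After press 3 at (2,2):
1 1 1 0
0 0 0 1
1 1 1 1
0 1 1 0

After press 4 at (0,1):
0 0 0 0
0 1 0 1
1 1 1 1
0 1 1 0

After press 5 at (0,2):
0 1 1 1
0 1 1 1
1 1 1 1
0 1 1 0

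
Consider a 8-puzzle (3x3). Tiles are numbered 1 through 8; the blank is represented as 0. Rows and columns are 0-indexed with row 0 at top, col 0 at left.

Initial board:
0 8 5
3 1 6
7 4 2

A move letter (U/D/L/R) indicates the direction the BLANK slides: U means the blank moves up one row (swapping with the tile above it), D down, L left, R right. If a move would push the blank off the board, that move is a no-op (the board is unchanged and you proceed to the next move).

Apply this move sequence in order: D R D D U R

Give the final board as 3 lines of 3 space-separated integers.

Answer: 3 8 5
1 6 0
7 4 2

Derivation:
After move 1 (D):
3 8 5
0 1 6
7 4 2

After move 2 (R):
3 8 5
1 0 6
7 4 2

After move 3 (D):
3 8 5
1 4 6
7 0 2

After move 4 (D):
3 8 5
1 4 6
7 0 2

After move 5 (U):
3 8 5
1 0 6
7 4 2

After move 6 (R):
3 8 5
1 6 0
7 4 2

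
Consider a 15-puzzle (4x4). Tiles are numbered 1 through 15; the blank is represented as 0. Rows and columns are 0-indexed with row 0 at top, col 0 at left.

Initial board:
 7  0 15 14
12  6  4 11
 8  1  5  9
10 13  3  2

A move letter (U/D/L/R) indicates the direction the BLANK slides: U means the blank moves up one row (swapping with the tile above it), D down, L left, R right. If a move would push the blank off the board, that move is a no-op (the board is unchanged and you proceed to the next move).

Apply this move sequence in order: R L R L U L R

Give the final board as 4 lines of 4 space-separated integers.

Answer:  7  0 15 14
12  6  4 11
 8  1  5  9
10 13  3  2

Derivation:
After move 1 (R):
 7 15  0 14
12  6  4 11
 8  1  5  9
10 13  3  2

After move 2 (L):
 7  0 15 14
12  6  4 11
 8  1  5  9
10 13  3  2

After move 3 (R):
 7 15  0 14
12  6  4 11
 8  1  5  9
10 13  3  2

After move 4 (L):
 7  0 15 14
12  6  4 11
 8  1  5  9
10 13  3  2

After move 5 (U):
 7  0 15 14
12  6  4 11
 8  1  5  9
10 13  3  2

After move 6 (L):
 0  7 15 14
12  6  4 11
 8  1  5  9
10 13  3  2

After move 7 (R):
 7  0 15 14
12  6  4 11
 8  1  5  9
10 13  3  2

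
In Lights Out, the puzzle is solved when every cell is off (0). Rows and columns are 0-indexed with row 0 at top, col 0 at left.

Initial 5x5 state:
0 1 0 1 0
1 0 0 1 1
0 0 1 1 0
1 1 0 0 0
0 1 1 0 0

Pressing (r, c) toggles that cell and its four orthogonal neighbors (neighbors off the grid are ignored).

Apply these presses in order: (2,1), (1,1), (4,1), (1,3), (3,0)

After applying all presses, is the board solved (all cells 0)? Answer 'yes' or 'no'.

After press 1 at (2,1):
0 1 0 1 0
1 1 0 1 1
1 1 0 1 0
1 0 0 0 0
0 1 1 0 0

After press 2 at (1,1):
0 0 0 1 0
0 0 1 1 1
1 0 0 1 0
1 0 0 0 0
0 1 1 0 0

After press 3 at (4,1):
0 0 0 1 0
0 0 1 1 1
1 0 0 1 0
1 1 0 0 0
1 0 0 0 0

After press 4 at (1,3):
0 0 0 0 0
0 0 0 0 0
1 0 0 0 0
1 1 0 0 0
1 0 0 0 0

After press 5 at (3,0):
0 0 0 0 0
0 0 0 0 0
0 0 0 0 0
0 0 0 0 0
0 0 0 0 0

Lights still on: 0

Answer: yes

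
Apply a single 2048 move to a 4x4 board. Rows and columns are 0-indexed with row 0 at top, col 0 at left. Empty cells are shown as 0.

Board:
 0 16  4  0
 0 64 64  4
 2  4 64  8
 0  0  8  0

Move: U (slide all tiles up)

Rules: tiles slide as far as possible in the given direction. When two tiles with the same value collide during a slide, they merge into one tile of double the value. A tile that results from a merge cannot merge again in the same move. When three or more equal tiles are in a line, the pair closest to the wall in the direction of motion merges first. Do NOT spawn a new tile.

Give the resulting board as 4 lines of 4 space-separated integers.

Answer:   2  16   4   4
  0  64 128   8
  0   4   8   0
  0   0   0   0

Derivation:
Slide up:
col 0: [0, 0, 2, 0] -> [2, 0, 0, 0]
col 1: [16, 64, 4, 0] -> [16, 64, 4, 0]
col 2: [4, 64, 64, 8] -> [4, 128, 8, 0]
col 3: [0, 4, 8, 0] -> [4, 8, 0, 0]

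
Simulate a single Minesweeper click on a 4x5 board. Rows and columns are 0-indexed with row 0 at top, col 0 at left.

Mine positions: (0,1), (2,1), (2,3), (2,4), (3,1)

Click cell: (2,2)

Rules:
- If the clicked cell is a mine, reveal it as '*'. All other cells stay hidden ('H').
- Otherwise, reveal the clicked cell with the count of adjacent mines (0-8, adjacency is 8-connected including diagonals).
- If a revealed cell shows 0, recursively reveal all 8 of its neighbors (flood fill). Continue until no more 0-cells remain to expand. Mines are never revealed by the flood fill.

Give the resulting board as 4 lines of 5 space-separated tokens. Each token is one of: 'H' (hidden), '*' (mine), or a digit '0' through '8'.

H H H H H
H H H H H
H H 3 H H
H H H H H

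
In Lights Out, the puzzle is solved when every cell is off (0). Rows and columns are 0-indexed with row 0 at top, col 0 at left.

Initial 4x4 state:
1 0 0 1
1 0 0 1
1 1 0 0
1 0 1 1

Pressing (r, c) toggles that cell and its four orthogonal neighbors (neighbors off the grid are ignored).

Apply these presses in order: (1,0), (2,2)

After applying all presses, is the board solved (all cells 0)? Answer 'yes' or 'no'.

Answer: no

Derivation:
After press 1 at (1,0):
0 0 0 1
0 1 0 1
0 1 0 0
1 0 1 1

After press 2 at (2,2):
0 0 0 1
0 1 1 1
0 0 1 1
1 0 0 1

Lights still on: 8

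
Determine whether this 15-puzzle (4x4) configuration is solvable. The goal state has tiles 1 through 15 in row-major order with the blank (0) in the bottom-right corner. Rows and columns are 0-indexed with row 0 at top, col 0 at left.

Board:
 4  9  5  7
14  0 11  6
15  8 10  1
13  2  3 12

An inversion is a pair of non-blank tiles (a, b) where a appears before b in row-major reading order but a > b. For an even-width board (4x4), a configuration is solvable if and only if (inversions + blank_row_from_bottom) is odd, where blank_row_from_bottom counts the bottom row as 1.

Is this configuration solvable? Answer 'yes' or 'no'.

Inversions: 51
Blank is in row 1 (0-indexed from top), which is row 3 counting from the bottom (bottom = 1).
51 + 3 = 54, which is even, so the puzzle is not solvable.

Answer: no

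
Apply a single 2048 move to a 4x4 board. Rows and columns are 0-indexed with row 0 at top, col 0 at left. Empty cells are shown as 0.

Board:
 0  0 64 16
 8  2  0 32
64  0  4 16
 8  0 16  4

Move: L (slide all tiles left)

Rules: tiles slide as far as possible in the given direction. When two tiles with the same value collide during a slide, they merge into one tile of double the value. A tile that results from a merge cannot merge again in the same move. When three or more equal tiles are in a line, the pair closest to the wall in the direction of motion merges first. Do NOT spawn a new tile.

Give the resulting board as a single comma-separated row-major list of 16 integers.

Answer: 64, 16, 0, 0, 8, 2, 32, 0, 64, 4, 16, 0, 8, 16, 4, 0

Derivation:
Slide left:
row 0: [0, 0, 64, 16] -> [64, 16, 0, 0]
row 1: [8, 2, 0, 32] -> [8, 2, 32, 0]
row 2: [64, 0, 4, 16] -> [64, 4, 16, 0]
row 3: [8, 0, 16, 4] -> [8, 16, 4, 0]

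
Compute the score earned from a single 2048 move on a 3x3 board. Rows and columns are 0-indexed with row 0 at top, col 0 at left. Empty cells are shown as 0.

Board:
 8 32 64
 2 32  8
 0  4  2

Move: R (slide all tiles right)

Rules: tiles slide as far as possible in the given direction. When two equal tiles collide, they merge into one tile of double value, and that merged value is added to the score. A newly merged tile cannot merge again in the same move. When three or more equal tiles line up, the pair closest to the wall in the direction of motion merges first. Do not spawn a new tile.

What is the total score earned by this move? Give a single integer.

Answer: 0

Derivation:
Slide right:
row 0: [8, 32, 64] -> [8, 32, 64]  score +0 (running 0)
row 1: [2, 32, 8] -> [2, 32, 8]  score +0 (running 0)
row 2: [0, 4, 2] -> [0, 4, 2]  score +0 (running 0)
Board after move:
 8 32 64
 2 32  8
 0  4  2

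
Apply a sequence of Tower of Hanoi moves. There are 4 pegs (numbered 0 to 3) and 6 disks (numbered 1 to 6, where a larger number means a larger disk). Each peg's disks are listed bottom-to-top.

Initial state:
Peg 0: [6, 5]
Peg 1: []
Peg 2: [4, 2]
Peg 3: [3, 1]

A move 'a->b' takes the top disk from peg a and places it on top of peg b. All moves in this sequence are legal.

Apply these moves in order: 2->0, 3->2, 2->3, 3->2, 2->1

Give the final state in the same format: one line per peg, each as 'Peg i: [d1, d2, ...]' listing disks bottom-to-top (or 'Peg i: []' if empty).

Answer: Peg 0: [6, 5, 2]
Peg 1: [1]
Peg 2: [4]
Peg 3: [3]

Derivation:
After move 1 (2->0):
Peg 0: [6, 5, 2]
Peg 1: []
Peg 2: [4]
Peg 3: [3, 1]

After move 2 (3->2):
Peg 0: [6, 5, 2]
Peg 1: []
Peg 2: [4, 1]
Peg 3: [3]

After move 3 (2->3):
Peg 0: [6, 5, 2]
Peg 1: []
Peg 2: [4]
Peg 3: [3, 1]

After move 4 (3->2):
Peg 0: [6, 5, 2]
Peg 1: []
Peg 2: [4, 1]
Peg 3: [3]

After move 5 (2->1):
Peg 0: [6, 5, 2]
Peg 1: [1]
Peg 2: [4]
Peg 3: [3]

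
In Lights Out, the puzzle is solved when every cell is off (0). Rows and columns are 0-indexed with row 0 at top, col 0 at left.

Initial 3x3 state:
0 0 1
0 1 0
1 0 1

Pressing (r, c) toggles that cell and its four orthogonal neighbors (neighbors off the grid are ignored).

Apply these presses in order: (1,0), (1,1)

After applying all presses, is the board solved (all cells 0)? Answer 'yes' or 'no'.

Answer: no

Derivation:
After press 1 at (1,0):
1 0 1
1 0 0
0 0 1

After press 2 at (1,1):
1 1 1
0 1 1
0 1 1

Lights still on: 7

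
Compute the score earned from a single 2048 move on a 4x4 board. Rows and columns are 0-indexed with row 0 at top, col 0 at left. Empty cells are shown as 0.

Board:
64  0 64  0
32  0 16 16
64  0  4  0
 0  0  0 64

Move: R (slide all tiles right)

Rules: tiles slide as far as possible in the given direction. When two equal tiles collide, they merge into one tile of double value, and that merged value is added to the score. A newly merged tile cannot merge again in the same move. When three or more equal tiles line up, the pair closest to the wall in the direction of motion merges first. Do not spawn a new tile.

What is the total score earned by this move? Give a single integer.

Answer: 160

Derivation:
Slide right:
row 0: [64, 0, 64, 0] -> [0, 0, 0, 128]  score +128 (running 128)
row 1: [32, 0, 16, 16] -> [0, 0, 32, 32]  score +32 (running 160)
row 2: [64, 0, 4, 0] -> [0, 0, 64, 4]  score +0 (running 160)
row 3: [0, 0, 0, 64] -> [0, 0, 0, 64]  score +0 (running 160)
Board after move:
  0   0   0 128
  0   0  32  32
  0   0  64   4
  0   0   0  64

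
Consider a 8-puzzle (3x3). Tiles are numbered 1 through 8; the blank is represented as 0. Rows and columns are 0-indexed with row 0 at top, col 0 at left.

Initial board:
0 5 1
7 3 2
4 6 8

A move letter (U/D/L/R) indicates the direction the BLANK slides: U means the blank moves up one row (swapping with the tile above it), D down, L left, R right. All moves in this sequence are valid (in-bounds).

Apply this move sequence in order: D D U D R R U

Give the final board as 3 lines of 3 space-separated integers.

After move 1 (D):
7 5 1
0 3 2
4 6 8

After move 2 (D):
7 5 1
4 3 2
0 6 8

After move 3 (U):
7 5 1
0 3 2
4 6 8

After move 4 (D):
7 5 1
4 3 2
0 6 8

After move 5 (R):
7 5 1
4 3 2
6 0 8

After move 6 (R):
7 5 1
4 3 2
6 8 0

After move 7 (U):
7 5 1
4 3 0
6 8 2

Answer: 7 5 1
4 3 0
6 8 2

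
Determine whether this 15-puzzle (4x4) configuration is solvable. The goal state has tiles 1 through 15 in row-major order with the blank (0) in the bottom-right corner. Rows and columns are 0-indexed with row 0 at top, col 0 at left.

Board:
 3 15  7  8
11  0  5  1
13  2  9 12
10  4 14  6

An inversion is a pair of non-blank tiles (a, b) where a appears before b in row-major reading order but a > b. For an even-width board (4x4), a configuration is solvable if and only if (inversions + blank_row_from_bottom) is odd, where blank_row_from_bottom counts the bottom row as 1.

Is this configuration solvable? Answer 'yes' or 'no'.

Inversions: 49
Blank is in row 1 (0-indexed from top), which is row 3 counting from the bottom (bottom = 1).
49 + 3 = 52, which is even, so the puzzle is not solvable.

Answer: no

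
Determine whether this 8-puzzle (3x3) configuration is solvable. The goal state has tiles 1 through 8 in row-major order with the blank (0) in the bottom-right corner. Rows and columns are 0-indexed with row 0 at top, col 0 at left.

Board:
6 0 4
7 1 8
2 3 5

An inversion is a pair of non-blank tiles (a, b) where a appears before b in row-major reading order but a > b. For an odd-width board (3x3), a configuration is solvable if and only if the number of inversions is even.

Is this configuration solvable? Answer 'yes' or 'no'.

Inversions (pairs i<j in row-major order where tile[i] > tile[j] > 0): 15
15 is odd, so the puzzle is not solvable.

Answer: no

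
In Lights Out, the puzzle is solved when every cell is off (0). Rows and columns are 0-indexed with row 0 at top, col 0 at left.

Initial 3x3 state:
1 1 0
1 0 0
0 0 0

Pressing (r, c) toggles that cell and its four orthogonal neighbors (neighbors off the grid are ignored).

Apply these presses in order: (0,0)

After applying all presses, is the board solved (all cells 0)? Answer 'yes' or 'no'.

After press 1 at (0,0):
0 0 0
0 0 0
0 0 0

Lights still on: 0

Answer: yes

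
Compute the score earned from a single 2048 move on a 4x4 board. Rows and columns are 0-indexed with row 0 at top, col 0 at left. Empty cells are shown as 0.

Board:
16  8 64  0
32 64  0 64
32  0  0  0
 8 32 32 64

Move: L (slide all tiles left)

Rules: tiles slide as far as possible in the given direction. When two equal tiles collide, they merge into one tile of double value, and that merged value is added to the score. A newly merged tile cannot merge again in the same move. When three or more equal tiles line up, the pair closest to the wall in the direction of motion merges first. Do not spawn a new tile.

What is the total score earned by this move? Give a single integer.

Slide left:
row 0: [16, 8, 64, 0] -> [16, 8, 64, 0]  score +0 (running 0)
row 1: [32, 64, 0, 64] -> [32, 128, 0, 0]  score +128 (running 128)
row 2: [32, 0, 0, 0] -> [32, 0, 0, 0]  score +0 (running 128)
row 3: [8, 32, 32, 64] -> [8, 64, 64, 0]  score +64 (running 192)
Board after move:
 16   8  64   0
 32 128   0   0
 32   0   0   0
  8  64  64   0

Answer: 192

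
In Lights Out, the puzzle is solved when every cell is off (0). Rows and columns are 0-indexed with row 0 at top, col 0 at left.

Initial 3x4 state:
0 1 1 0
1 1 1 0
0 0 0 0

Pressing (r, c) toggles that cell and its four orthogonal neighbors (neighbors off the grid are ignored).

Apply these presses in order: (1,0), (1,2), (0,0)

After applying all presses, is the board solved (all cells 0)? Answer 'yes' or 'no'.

Answer: no

Derivation:
After press 1 at (1,0):
1 1 1 0
0 0 1 0
1 0 0 0

After press 2 at (1,2):
1 1 0 0
0 1 0 1
1 0 1 0

After press 3 at (0,0):
0 0 0 0
1 1 0 1
1 0 1 0

Lights still on: 5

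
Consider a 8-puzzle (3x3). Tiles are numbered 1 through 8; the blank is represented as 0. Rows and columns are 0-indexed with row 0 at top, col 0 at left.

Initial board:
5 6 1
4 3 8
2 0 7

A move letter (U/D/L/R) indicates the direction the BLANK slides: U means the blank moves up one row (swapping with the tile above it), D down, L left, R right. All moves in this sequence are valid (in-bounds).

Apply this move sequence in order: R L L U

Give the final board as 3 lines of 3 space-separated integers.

Answer: 5 6 1
0 3 8
4 2 7

Derivation:
After move 1 (R):
5 6 1
4 3 8
2 7 0

After move 2 (L):
5 6 1
4 3 8
2 0 7

After move 3 (L):
5 6 1
4 3 8
0 2 7

After move 4 (U):
5 6 1
0 3 8
4 2 7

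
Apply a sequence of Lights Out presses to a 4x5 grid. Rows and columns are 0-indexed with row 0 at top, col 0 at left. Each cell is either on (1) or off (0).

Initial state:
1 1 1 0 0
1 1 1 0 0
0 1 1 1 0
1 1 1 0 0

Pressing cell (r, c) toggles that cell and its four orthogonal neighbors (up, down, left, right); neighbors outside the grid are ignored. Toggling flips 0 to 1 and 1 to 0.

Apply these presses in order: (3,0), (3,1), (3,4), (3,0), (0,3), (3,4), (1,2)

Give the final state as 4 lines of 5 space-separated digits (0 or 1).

Answer: 1 1 1 1 1
1 0 0 0 0
0 0 0 1 0
0 0 0 0 0

Derivation:
After press 1 at (3,0):
1 1 1 0 0
1 1 1 0 0
1 1 1 1 0
0 0 1 0 0

After press 2 at (3,1):
1 1 1 0 0
1 1 1 0 0
1 0 1 1 0
1 1 0 0 0

After press 3 at (3,4):
1 1 1 0 0
1 1 1 0 0
1 0 1 1 1
1 1 0 1 1

After press 4 at (3,0):
1 1 1 0 0
1 1 1 0 0
0 0 1 1 1
0 0 0 1 1

After press 5 at (0,3):
1 1 0 1 1
1 1 1 1 0
0 0 1 1 1
0 0 0 1 1

After press 6 at (3,4):
1 1 0 1 1
1 1 1 1 0
0 0 1 1 0
0 0 0 0 0

After press 7 at (1,2):
1 1 1 1 1
1 0 0 0 0
0 0 0 1 0
0 0 0 0 0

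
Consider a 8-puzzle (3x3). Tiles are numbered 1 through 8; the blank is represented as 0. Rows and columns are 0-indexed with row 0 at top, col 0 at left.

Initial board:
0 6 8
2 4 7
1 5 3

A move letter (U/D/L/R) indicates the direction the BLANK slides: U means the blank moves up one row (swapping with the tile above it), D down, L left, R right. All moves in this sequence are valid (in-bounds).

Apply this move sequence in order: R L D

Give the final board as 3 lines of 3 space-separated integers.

Answer: 2 6 8
0 4 7
1 5 3

Derivation:
After move 1 (R):
6 0 8
2 4 7
1 5 3

After move 2 (L):
0 6 8
2 4 7
1 5 3

After move 3 (D):
2 6 8
0 4 7
1 5 3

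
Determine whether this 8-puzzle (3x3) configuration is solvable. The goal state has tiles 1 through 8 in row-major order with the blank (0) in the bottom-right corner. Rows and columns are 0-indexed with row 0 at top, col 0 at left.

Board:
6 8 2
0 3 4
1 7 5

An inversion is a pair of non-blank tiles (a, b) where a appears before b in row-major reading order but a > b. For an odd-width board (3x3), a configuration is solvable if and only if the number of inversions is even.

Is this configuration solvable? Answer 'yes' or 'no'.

Answer: no

Derivation:
Inversions (pairs i<j in row-major order where tile[i] > tile[j] > 0): 15
15 is odd, so the puzzle is not solvable.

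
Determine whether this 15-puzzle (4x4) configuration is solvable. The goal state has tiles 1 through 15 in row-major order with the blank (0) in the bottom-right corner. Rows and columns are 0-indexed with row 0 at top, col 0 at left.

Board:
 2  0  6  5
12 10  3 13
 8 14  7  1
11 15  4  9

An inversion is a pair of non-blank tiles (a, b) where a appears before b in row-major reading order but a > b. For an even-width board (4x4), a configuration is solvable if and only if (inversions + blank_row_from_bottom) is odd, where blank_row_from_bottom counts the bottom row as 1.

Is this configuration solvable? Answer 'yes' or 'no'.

Answer: yes

Derivation:
Inversions: 43
Blank is in row 0 (0-indexed from top), which is row 4 counting from the bottom (bottom = 1).
43 + 4 = 47, which is odd, so the puzzle is solvable.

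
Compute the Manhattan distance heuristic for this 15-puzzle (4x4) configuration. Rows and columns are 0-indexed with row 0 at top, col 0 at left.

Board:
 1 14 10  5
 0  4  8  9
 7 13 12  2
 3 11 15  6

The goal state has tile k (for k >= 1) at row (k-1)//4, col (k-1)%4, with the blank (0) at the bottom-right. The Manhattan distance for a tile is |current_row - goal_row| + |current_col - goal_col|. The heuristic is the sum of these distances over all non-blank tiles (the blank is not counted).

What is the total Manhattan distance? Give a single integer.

Answer: 39

Derivation:
Tile 1: (0,0)->(0,0) = 0
Tile 14: (0,1)->(3,1) = 3
Tile 10: (0,2)->(2,1) = 3
Tile 5: (0,3)->(1,0) = 4
Tile 4: (1,1)->(0,3) = 3
Tile 8: (1,2)->(1,3) = 1
Tile 9: (1,3)->(2,0) = 4
Tile 7: (2,0)->(1,2) = 3
Tile 13: (2,1)->(3,0) = 2
Tile 12: (2,2)->(2,3) = 1
Tile 2: (2,3)->(0,1) = 4
Tile 3: (3,0)->(0,2) = 5
Tile 11: (3,1)->(2,2) = 2
Tile 15: (3,2)->(3,2) = 0
Tile 6: (3,3)->(1,1) = 4
Sum: 0 + 3 + 3 + 4 + 3 + 1 + 4 + 3 + 2 + 1 + 4 + 5 + 2 + 0 + 4 = 39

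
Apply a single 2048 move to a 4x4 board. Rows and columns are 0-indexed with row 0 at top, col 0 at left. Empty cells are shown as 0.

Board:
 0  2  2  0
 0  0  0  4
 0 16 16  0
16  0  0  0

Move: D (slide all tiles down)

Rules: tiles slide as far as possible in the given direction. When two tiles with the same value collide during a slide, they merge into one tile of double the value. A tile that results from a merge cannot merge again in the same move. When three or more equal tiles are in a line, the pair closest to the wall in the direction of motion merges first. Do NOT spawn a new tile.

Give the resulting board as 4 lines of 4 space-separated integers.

Slide down:
col 0: [0, 0, 0, 16] -> [0, 0, 0, 16]
col 1: [2, 0, 16, 0] -> [0, 0, 2, 16]
col 2: [2, 0, 16, 0] -> [0, 0, 2, 16]
col 3: [0, 4, 0, 0] -> [0, 0, 0, 4]

Answer:  0  0  0  0
 0  0  0  0
 0  2  2  0
16 16 16  4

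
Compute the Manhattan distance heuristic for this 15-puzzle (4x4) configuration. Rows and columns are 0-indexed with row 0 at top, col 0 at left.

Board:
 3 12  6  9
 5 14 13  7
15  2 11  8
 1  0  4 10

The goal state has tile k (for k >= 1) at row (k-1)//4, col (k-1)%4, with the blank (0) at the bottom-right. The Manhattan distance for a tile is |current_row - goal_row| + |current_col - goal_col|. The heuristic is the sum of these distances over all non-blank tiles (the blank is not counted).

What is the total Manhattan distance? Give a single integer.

Tile 3: at (0,0), goal (0,2), distance |0-0|+|0-2| = 2
Tile 12: at (0,1), goal (2,3), distance |0-2|+|1-3| = 4
Tile 6: at (0,2), goal (1,1), distance |0-1|+|2-1| = 2
Tile 9: at (0,3), goal (2,0), distance |0-2|+|3-0| = 5
Tile 5: at (1,0), goal (1,0), distance |1-1|+|0-0| = 0
Tile 14: at (1,1), goal (3,1), distance |1-3|+|1-1| = 2
Tile 13: at (1,2), goal (3,0), distance |1-3|+|2-0| = 4
Tile 7: at (1,3), goal (1,2), distance |1-1|+|3-2| = 1
Tile 15: at (2,0), goal (3,2), distance |2-3|+|0-2| = 3
Tile 2: at (2,1), goal (0,1), distance |2-0|+|1-1| = 2
Tile 11: at (2,2), goal (2,2), distance |2-2|+|2-2| = 0
Tile 8: at (2,3), goal (1,3), distance |2-1|+|3-3| = 1
Tile 1: at (3,0), goal (0,0), distance |3-0|+|0-0| = 3
Tile 4: at (3,2), goal (0,3), distance |3-0|+|2-3| = 4
Tile 10: at (3,3), goal (2,1), distance |3-2|+|3-1| = 3
Sum: 2 + 4 + 2 + 5 + 0 + 2 + 4 + 1 + 3 + 2 + 0 + 1 + 3 + 4 + 3 = 36

Answer: 36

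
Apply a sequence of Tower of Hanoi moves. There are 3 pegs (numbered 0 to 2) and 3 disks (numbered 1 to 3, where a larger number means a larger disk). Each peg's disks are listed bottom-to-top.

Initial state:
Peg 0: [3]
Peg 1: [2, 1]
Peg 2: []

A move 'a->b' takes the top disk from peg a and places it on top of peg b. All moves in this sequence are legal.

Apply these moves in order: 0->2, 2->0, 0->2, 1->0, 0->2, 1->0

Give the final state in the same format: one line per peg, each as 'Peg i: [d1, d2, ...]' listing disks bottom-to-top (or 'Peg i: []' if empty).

After move 1 (0->2):
Peg 0: []
Peg 1: [2, 1]
Peg 2: [3]

After move 2 (2->0):
Peg 0: [3]
Peg 1: [2, 1]
Peg 2: []

After move 3 (0->2):
Peg 0: []
Peg 1: [2, 1]
Peg 2: [3]

After move 4 (1->0):
Peg 0: [1]
Peg 1: [2]
Peg 2: [3]

After move 5 (0->2):
Peg 0: []
Peg 1: [2]
Peg 2: [3, 1]

After move 6 (1->0):
Peg 0: [2]
Peg 1: []
Peg 2: [3, 1]

Answer: Peg 0: [2]
Peg 1: []
Peg 2: [3, 1]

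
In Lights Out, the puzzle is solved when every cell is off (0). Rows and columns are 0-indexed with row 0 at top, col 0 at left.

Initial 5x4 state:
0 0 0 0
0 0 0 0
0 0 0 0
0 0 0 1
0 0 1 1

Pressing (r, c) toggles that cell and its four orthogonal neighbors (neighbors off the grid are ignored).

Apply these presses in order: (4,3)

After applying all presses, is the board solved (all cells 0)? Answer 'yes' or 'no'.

Answer: yes

Derivation:
After press 1 at (4,3):
0 0 0 0
0 0 0 0
0 0 0 0
0 0 0 0
0 0 0 0

Lights still on: 0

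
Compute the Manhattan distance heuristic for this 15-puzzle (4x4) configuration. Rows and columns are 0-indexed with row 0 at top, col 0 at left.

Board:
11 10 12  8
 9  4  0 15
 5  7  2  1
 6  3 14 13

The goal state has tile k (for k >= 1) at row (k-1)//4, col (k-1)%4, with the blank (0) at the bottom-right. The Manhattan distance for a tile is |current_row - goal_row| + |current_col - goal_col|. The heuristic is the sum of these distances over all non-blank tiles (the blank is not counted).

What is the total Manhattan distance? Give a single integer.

Tile 11: (0,0)->(2,2) = 4
Tile 10: (0,1)->(2,1) = 2
Tile 12: (0,2)->(2,3) = 3
Tile 8: (0,3)->(1,3) = 1
Tile 9: (1,0)->(2,0) = 1
Tile 4: (1,1)->(0,3) = 3
Tile 15: (1,3)->(3,2) = 3
Tile 5: (2,0)->(1,0) = 1
Tile 7: (2,1)->(1,2) = 2
Tile 2: (2,2)->(0,1) = 3
Tile 1: (2,3)->(0,0) = 5
Tile 6: (3,0)->(1,1) = 3
Tile 3: (3,1)->(0,2) = 4
Tile 14: (3,2)->(3,1) = 1
Tile 13: (3,3)->(3,0) = 3
Sum: 4 + 2 + 3 + 1 + 1 + 3 + 3 + 1 + 2 + 3 + 5 + 3 + 4 + 1 + 3 = 39

Answer: 39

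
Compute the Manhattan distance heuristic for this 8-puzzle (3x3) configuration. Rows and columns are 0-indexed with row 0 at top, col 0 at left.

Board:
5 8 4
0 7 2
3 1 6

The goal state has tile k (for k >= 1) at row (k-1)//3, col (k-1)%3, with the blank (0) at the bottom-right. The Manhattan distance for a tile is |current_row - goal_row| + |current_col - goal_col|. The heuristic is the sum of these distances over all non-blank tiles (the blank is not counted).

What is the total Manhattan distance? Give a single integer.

Answer: 19

Derivation:
Tile 5: at (0,0), goal (1,1), distance |0-1|+|0-1| = 2
Tile 8: at (0,1), goal (2,1), distance |0-2|+|1-1| = 2
Tile 4: at (0,2), goal (1,0), distance |0-1|+|2-0| = 3
Tile 7: at (1,1), goal (2,0), distance |1-2|+|1-0| = 2
Tile 2: at (1,2), goal (0,1), distance |1-0|+|2-1| = 2
Tile 3: at (2,0), goal (0,2), distance |2-0|+|0-2| = 4
Tile 1: at (2,1), goal (0,0), distance |2-0|+|1-0| = 3
Tile 6: at (2,2), goal (1,2), distance |2-1|+|2-2| = 1
Sum: 2 + 2 + 3 + 2 + 2 + 4 + 3 + 1 = 19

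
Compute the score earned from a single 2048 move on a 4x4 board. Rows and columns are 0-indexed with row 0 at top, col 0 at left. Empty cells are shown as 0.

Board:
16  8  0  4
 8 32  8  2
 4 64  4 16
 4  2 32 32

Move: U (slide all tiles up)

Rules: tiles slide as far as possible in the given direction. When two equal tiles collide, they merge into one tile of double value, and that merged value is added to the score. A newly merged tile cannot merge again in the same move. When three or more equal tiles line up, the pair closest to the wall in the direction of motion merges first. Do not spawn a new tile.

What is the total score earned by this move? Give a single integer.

Slide up:
col 0: [16, 8, 4, 4] -> [16, 8, 8, 0]  score +8 (running 8)
col 1: [8, 32, 64, 2] -> [8, 32, 64, 2]  score +0 (running 8)
col 2: [0, 8, 4, 32] -> [8, 4, 32, 0]  score +0 (running 8)
col 3: [4, 2, 16, 32] -> [4, 2, 16, 32]  score +0 (running 8)
Board after move:
16  8  8  4
 8 32  4  2
 8 64 32 16
 0  2  0 32

Answer: 8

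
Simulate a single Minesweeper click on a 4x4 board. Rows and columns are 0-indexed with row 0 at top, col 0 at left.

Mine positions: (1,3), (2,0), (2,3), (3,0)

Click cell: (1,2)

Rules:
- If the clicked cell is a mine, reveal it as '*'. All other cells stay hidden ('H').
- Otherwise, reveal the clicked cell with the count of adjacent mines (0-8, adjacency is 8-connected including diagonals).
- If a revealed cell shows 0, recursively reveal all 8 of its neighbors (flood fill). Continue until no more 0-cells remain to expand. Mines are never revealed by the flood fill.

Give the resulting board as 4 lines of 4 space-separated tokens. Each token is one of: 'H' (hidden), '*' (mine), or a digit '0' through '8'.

H H H H
H H 2 H
H H H H
H H H H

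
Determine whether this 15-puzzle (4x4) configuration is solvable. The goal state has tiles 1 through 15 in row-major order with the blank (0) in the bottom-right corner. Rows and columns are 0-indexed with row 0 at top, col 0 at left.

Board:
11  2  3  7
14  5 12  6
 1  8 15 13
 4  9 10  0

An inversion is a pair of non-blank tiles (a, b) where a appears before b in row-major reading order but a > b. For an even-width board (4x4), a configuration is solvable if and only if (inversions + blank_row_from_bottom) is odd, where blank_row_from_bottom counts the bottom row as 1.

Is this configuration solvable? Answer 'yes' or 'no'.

Inversions: 43
Blank is in row 3 (0-indexed from top), which is row 1 counting from the bottom (bottom = 1).
43 + 1 = 44, which is even, so the puzzle is not solvable.

Answer: no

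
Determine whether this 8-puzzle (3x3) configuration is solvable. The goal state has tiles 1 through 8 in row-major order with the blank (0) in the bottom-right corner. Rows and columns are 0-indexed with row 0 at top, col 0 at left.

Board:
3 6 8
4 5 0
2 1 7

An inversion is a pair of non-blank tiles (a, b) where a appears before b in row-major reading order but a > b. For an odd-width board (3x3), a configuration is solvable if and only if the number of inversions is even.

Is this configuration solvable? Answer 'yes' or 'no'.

Answer: yes

Derivation:
Inversions (pairs i<j in row-major order where tile[i] > tile[j] > 0): 16
16 is even, so the puzzle is solvable.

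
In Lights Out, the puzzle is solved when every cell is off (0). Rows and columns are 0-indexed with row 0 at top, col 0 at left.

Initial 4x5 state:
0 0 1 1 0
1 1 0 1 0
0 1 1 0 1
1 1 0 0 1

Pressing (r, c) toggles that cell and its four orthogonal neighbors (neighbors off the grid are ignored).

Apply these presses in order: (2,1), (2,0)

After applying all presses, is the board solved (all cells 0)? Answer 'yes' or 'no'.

Answer: no

Derivation:
After press 1 at (2,1):
0 0 1 1 0
1 0 0 1 0
1 0 0 0 1
1 0 0 0 1

After press 2 at (2,0):
0 0 1 1 0
0 0 0 1 0
0 1 0 0 1
0 0 0 0 1

Lights still on: 6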